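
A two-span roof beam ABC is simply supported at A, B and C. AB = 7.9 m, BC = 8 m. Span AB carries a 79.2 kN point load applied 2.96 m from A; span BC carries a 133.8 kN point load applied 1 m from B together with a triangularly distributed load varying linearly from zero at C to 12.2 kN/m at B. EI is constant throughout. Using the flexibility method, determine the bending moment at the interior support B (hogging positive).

Release continuity at B by inserting a hinge; the redundant is the internal moment M_B. The primary structure is two simply-supported spans AB and BC.
End slopes at the hinge B, treating each span as simply supported:
  span AB: point load 79.2 at a = 2.96: Pab(L + a)/(6LEI) = 265.3/EI
  span BC: point load 133.8 at a = 1: Pab(L + b)/(6LEI) = 292.7/EI
  span BC: triangular load, peak 12.2: w₀L³/(45EI) = 138.8/EI
  relative rotation θ_0 = (265.3 + 431.5)/EI = 696.8/EI
A unit hogging moment at B produces rotation L₁/(3EI) + L₂/(3EI) = 5.3/EI.
Slope continuity at B: θ_0 = M_B·5.3/EI, so M_B = 696.8/5.3 = 131.5 kN·m (hogging).

M_B = 131.5 kN·m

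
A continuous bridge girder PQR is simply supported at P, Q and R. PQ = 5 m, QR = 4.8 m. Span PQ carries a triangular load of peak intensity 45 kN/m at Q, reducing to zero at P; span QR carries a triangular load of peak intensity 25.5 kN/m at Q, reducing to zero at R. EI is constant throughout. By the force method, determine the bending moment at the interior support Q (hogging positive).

Release continuity at Q by inserting a hinge; the redundant is the internal moment M_Q. The primary structure is two simply-supported spans PQ and QR.
Discontinuity in slope at Q on the released structure — sum the simple-span end rotations:
  span PQ: triangular load, peak 45: w₀L³/(45EI) = 125/EI
  span QR: triangular load, peak 25.5: w₀L³/(45EI) = 62.67/EI
  relative rotation θ_0 = (125 + 62.67)/EI = 187.7/EI
A unit hogging moment at Q produces rotation L₁/(3EI) + L₂/(3EI) = 3.267/EI.
Slope continuity at Q: θ_0 = M_Q·3.267/EI, so M_Q = 187.7/3.267 = 57.45 kN·m (hogging).

M_Q = 57.45 kN·m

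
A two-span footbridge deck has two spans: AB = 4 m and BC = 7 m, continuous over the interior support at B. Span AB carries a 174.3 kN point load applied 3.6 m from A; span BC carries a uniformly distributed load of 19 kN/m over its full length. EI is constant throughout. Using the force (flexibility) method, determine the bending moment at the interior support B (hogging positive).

M_B = 95.73 kN·m

Insert a hinge at B; M_B is the redundant, and each span becomes simply supported.
Discontinuity in slope at B on the released structure — sum the simple-span end rotations:
  span AB: point load 174.3 at a = 3.6: Pab(L + a)/(6LEI) = 79.48/EI
  span BC: UDL 19: wL³/(24EI) = 271.5/EI
  relative rotation θ_0 = (79.48 + 271.5)/EI = 351/EI
A unit hogging moment at B produces rotation L₁/(3EI) + L₂/(3EI) = 3.667/EI.
Slope continuity at B: θ_0 = M_B·3.667/EI, so M_B = 351/3.667 = 95.73 kN·m (hogging).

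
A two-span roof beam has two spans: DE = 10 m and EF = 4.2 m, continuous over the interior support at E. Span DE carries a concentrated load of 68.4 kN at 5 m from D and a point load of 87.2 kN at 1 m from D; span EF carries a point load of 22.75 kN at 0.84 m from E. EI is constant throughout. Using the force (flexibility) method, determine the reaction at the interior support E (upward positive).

Insert a hinge at E; M_E is the redundant, and each span becomes simply supported.
Discontinuity in slope at E on the released structure — sum the simple-span end rotations:
  span DE: point load 68.4 at a = 5: Pab(L + a)/(6LEI) = 427.5/EI
  span DE: point load 87.2 at a = 1: Pab(L + a)/(6LEI) = 143.9/EI
  span EF: point load 22.75 at a = 0.84: Pab(L + b)/(6LEI) = 19.26/EI
  relative rotation θ_0 = (571.4 + 19.26)/EI = 590.6/EI
A unit hogging moment at E produces rotation L₁/(3EI) + L₂/(3EI) = 4.733/EI.
Slope continuity at E: θ_0 = M_E·4.733/EI, so M_E = 590.6/4.733 = 124.8 kN·m (hogging).
Span DE, ΣM about D with M_E applied at E: R_E^{DE}·10 = 429.2 + 124.8, so R_E^{DE} = 55.4 kN and R_D = 155.6 − 55.4 = 100.2 kN.
Span EF, ΣM about F: R_E^{EF}·4.2 = 76.44 + 124.8, so R_E^{EF} = 47.91 kN and R_F = 22.75 − 47.91 = -25.16 kN.
R_E = 55.4 + 47.91 = 103.3 kN.

R_E = 103.3 kN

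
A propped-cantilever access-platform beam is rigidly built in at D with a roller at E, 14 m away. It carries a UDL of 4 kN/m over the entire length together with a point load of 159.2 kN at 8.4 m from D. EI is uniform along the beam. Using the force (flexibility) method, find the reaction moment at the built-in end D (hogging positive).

Choose R_E as the redundant. The primary structure is the cantilever fixed at D.
Downward deflection at the released point E due to the loads:
  UDL 4: wL⁴/(8EI) = 19208/EI
  point load 159.2 at a = 8.4: Pa²(3L − a)/(6EI) = 62906/EI
  δ_0 = 82114/EI
Tip deflection under a unit load at E: L³/(3EI) = 914.7/EI.
The prop prevents deflection at E: R_E = δ_0/δ_{EE} = 82114/914.7 = 89.77 kN.
Moment equilibrium about D: M_D = Σ(load moments about D) − R_E·L = 1729 − 89.77×14 = 472.4 kN·m.

M_D = 472.4 kN·m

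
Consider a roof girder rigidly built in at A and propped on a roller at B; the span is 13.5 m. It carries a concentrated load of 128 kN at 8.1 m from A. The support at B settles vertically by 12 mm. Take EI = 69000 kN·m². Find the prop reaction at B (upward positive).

Remove the prop at B; the released (primary) structure is a cantilever built in at A.
Free-end deflection of the primary structure under the applied loading (downward +):
  point load 128 at a = 8.1: Pa²(3L − a)/(6EI) = 45350/EI
Flexibility coefficient — unit upward force at B: δ_{BB} = L³/(3EI) = 820.1/EI.
With EI = 69000 kN·m²: δ_0 = 0.65724 m and δ_{BB} = 0.011886 m/kN.
Compatibility — the beam at B must follow the support down by 0.012 m: δ_0 − R_B·δ_{BB} = 0.012, so R_B = (0.65724 − 0.012)/0.011886 = 54.29 kN.

R_B = 54.29 kN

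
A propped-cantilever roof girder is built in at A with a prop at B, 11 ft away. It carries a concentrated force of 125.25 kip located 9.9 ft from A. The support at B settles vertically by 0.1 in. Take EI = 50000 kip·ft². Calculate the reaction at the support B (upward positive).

Choose R_B as the redundant. The primary structure is the cantilever fixed at A.
Free-end deflection of the primary structure under the applied loading (downward +):
  point load 125.25 at a = 9.9: Pa²(3L − a)/(6EI) = 47262/EI
Tip deflection under a unit load at B: L³/(3EI) = 443.7/EI.
With EI = 50000 kip·ft²: δ_0 = 0.94523 ft and δ_{BB} = 0.008873 ft/kip.
Compatibility — the beam at B must follow the support down by 0.008333 ft: δ_0 − R_B·δ_{BB} = 0.008333, so R_B = (0.94523 − 0.008333)/0.008873 = 105.6 kip.

R_B = 105.6 kip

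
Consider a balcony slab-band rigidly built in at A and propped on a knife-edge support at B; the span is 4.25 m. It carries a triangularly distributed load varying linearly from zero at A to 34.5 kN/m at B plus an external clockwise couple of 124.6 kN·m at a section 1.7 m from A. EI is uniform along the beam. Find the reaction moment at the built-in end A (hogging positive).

M_A = 41.33 kN·m

Remove the prop at B; the released (primary) structure is a cantilever built in at A.
Primary-structure tip deflection at B by superposition:
  triangular load, peak 34.5 at the free end: 11w₀L⁴/(120EI) = 1032/EI
  clockwise couple 124.6 at a = 1.7: M₀a(2L − a)/(2EI) = 720.2/EI
  δ_0 = 1752/EI
Tip deflection under a unit load at B: L³/(3EI) = 25.59/EI.
The prop prevents deflection at B: R_B = δ_0/δ_{BB} = 1752/25.59 = 68.47 kN.
Moment equilibrium about A: M_A = Σ(load moments about A) − R_B·L = 332.3 − 68.47×4.25 = 41.33 kN·m.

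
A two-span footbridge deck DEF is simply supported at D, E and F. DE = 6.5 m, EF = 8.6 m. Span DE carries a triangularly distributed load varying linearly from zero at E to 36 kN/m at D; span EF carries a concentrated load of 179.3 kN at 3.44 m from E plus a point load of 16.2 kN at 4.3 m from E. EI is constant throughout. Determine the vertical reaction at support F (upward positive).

Insert a hinge at E; M_E is the redundant, and each span becomes simply supported.
Discontinuity in slope at E on the released structure — sum the simple-span end rotations:
  span DE: triangular load, peak 36: 7w₀L³/(360EI) = 192.2/EI
  span EF: point load 179.3 at a = 3.44: Pab(L + b)/(6LEI) = 848.7/EI
  span EF: point load 16.2 at a = 4.3: Pab(L + b)/(6LEI) = 74.88/EI
  relative rotation θ_0 = (192.2 + 923.6)/EI = 1116/EI
A unit hogging moment at E produces rotation L₁/(3EI) + L₂/(3EI) = 5.033/EI.
Compatibility: M_E·(L₁+L₂)/(3EI) = θ_0, giving M_E = 221.7 kN·m (hogging).
Span EF, ΣM about F: R_E^{EF}·8.6 = 994.8 + 221.7, so R_E^{EF} = 141.5 kN and R_F = 195.5 − 141.5 = 54.04 kN.

R_F = 54.04 kN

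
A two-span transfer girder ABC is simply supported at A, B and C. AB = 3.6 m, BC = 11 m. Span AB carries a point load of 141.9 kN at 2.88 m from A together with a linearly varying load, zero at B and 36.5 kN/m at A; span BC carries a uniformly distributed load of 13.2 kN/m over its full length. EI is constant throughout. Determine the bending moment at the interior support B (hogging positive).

M_B = 175.4 kN·m

Insert a hinge at B; M_B is the redundant, and each span becomes simply supported.
Rotations at B on the released spans (each span's end-slope, ×1/EI):
  span AB: point load 141.9 at a = 2.88: Pab(L + a)/(6LEI) = 88.27/EI
  span AB: triangular load, peak 36.5: 7w₀L³/(360EI) = 33.11/EI
  span BC: UDL 13.2: wL³/(24EI) = 732/EI
  relative rotation θ_0 = (121.4 + 732)/EI = 853.4/EI
A unit hogging moment at B produces rotation L₁/(3EI) + L₂/(3EI) = 4.867/EI.
Compatibility: M_B·(L₁+L₂)/(3EI) = θ_0, giving M_B = 175.4 kN·m (hogging).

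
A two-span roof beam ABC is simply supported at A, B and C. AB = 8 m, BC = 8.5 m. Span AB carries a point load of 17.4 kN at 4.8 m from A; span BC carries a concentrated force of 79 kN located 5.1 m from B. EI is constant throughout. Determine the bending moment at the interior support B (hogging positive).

Release continuity at B by inserting a hinge; the redundant is the internal moment M_B. The primary structure is two simply-supported spans AB and BC.
Rotations at B on the released spans (each span's end-slope, ×1/EI):
  span AB: point load 17.4 at a = 4.8: Pab(L + a)/(6LEI) = 71.27/EI
  span BC: point load 79 at a = 5.1: Pab(L + b)/(6LEI) = 319.6/EI
  relative rotation θ_0 = (71.27 + 319.6)/EI = 390.9/EI
A unit hogging moment at B produces rotation L₁/(3EI) + L₂/(3EI) = 5.5/EI.
Compatibility: M_B·(L₁+L₂)/(3EI) = θ_0, giving M_B = 71.07 kN·m (hogging).

M_B = 71.07 kN·m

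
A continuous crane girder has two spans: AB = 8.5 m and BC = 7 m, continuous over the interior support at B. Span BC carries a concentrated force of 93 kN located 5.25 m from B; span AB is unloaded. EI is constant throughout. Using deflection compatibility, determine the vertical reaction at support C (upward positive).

Insert a hinge at B; M_B is the redundant, and each span becomes simply supported.
Discontinuity in slope at B on the released structure — sum the simple-span end rotations:
  span BC: point load 93 at a = 5.25: Pab(L + b)/(6LEI) = 178/EI
  relative rotation θ_0 = (0 + 178)/EI = 178/EI
A unit hogging moment at B produces rotation L₁/(3EI) + L₂/(3EI) = 5.167/EI.
Compatibility: M_B·(L₁+L₂)/(3EI) = θ_0, giving M_B = 34.45 kN·m (hogging).
Span BC, ΣM about C: R_B^{BC}·7 = 162.8 + 34.45, so R_B^{BC} = 28.17 kN and R_C = 93 − 28.17 = 64.83 kN.

R_C = 64.83 kN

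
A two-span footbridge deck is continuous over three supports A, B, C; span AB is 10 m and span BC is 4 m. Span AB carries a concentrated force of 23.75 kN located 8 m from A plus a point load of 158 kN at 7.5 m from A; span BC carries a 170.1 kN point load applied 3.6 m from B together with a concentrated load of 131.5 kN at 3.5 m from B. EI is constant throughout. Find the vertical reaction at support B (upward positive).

R_B = 250.9 kN

Take M_B as the redundant. Released structure: two simple spans AB and BC with a hinge at B.
Discontinuity in slope at B on the released structure — sum the simple-span end rotations:
  span AB: point load 23.75 at a = 8: Pab(L + a)/(6LEI) = 114/EI
  span AB: point load 158 at a = 7.5: Pab(L + a)/(6LEI) = 864.1/EI
  span BC: point load 170.1 at a = 3.6: Pab(L + b)/(6LEI) = 44.91/EI
  span BC: point load 131.5 at a = 3.5: Pab(L + b)/(6LEI) = 43.15/EI
  relative rotation θ_0 = (978.1 + 88.05)/EI = 1066/EI
A unit hogging moment at B produces rotation L₁/(3EI) + L₂/(3EI) = 4.667/EI.
Slope continuity at B: θ_0 = M_B·4.667/EI, so M_B = 1066/4.667 = 228.5 kN·m (hogging).
Span AB, ΣM about A with M_B applied at B: R_B^{AB}·10 = 1375 + 228.5, so R_B^{AB} = 160.3 kN and R_A = 181.8 − 160.3 = 21.4 kN.
Span BC, ΣM about C: R_B^{BC}·4 = 133.8 + 228.5, so R_B^{BC} = 90.56 kN and R_C = 301.6 − 90.56 = 211 kN.
R_B = 160.3 + 90.56 = 250.9 kN.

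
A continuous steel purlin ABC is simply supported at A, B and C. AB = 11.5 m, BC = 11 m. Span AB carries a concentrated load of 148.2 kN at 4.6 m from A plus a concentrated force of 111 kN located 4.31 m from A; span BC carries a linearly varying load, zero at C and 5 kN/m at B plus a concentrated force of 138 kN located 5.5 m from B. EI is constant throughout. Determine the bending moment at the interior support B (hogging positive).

M_B = 410.3 kN·m

Release continuity at B by inserting a hinge; the redundant is the internal moment M_B. The primary structure is two simply-supported spans AB and BC.
End slopes at the hinge B, treating each span as simply supported:
  span AB: point load 148.2 at a = 4.6: Pab(L + a)/(6LEI) = 1098/EI
  span AB: point load 111 at a = 4.31: Pab(L + a)/(6LEI) = 788.2/EI
  span BC: triangular load, peak 5: w₀L³/(45EI) = 147.9/EI
  span BC: point load 138 at a = 5.5: Pab(L + b)/(6LEI) = 1044/EI
  relative rotation θ_0 = (1886 + 1192)/EI = 3077/EI
A unit hogging moment at B produces rotation L₁/(3EI) + L₂/(3EI) = 7.5/EI.
Compatibility: M_B·(L₁+L₂)/(3EI) = θ_0, giving M_B = 410.3 kN·m (hogging).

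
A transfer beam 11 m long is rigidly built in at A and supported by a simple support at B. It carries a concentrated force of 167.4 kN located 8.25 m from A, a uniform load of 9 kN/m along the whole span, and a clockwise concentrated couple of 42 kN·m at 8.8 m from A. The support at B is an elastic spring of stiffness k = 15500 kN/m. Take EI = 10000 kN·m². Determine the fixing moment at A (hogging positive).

M_A = 335.8 kN·m

Remove the prop at B; the released (primary) structure is a cantilever built in at A.
Free-end deflection of the primary structure under the applied loading (downward +):
  point load 167.4 at a = 8.25: Pa²(3L − a)/(6EI) = 46999/EI
  UDL 9: wL⁴/(8EI) = 16471/EI
  clockwise couple 42 at a = 8.8: M₀a(2L − a)/(2EI) = 2439/EI
  δ_0 = 65909/EI
Tip deflection under a unit load at B: L³/(3EI) = 443.7/EI.
With EI = 10000 kN·m²: δ_0 = 6.5909 m and δ_{BB} = 0.044367 m/kN.
Compatibility — the spring shortens by R_B/k under the reaction it provides: δ_0 − R_B·δ_{BB} = R_B/k. With 1/k = 0.000065 m/kN, R_B = δ_0 / (δ_{BB} + 1/k) = 6.5909 / (0.044367 + 0.000065) = 148.3 kN.
Moment equilibrium about A: M_A = Σ(load moments about A) − R_B·L = 1968 − 148.3×11 = 335.8 kN·m.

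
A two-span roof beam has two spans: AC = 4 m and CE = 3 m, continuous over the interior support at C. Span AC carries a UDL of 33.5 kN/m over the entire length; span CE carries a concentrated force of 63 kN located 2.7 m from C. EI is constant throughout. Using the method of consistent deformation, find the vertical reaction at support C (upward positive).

R_C = 97.97 kN

Take M_C as the redundant. Released structure: two simple spans AC and CE with a hinge at C.
Discontinuity in slope at C on the released structure — sum the simple-span end rotations:
  span AC: UDL 33.5: wL³/(24EI) = 89.33/EI
  span CE: point load 63 at a = 2.7: Pab(L + b)/(6LEI) = 9.355/EI
  relative rotation θ_0 = (89.33 + 9.355)/EI = 98.69/EI
A unit hogging moment at C produces rotation L₁/(3EI) + L₂/(3EI) = 2.333/EI.
Compatibility: M_C·(L₁+L₂)/(3EI) = θ_0, giving M_C = 42.3 kN·m (hogging).
Span AC, ΣM about A with M_C applied at C: R_C^{AC}·4 = 268 + 42.3, so R_C^{AC} = 77.57 kN and R_A = 134 − 77.57 = 56.43 kN.
Span CE, ΣM about E: R_C^{CE}·3 = 18.9 + 42.3, so R_C^{CE} = 20.4 kN and R_E = 63 − 20.4 = 42.6 kN.
R_C = 77.57 + 20.4 = 97.97 kN.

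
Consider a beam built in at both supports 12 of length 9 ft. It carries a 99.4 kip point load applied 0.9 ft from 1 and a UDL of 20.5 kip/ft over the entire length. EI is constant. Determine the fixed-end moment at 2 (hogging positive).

M_2 = 146.4 kip·ft

Release both end moments; the primary structure is a simply-supported span 12 with redundants M_1 and M_2.
End rotations of the released simple span under the applied load (×1/EI):
  at 1: point load 99.4 at a = 0.9: Pab(L + b)/(6LEI) = 229.5/EI
  at 2: point load 99.4 at a = 0.9: Pab(L + a)/(6LEI) = 132.8/EI
  at 1: UDL 20.5: wL³/(24EI) = 622.7/EI
  at 2: UDL 20.5: wL³/(24EI) = 622.7/EI
  θ_10 = 852.2/EI,  θ_20 = 755.5/EI
Flexibility coefficients: a unit moment at one end gives L/(3EI) there and L/(6EI) at the far end, so f₁₁ = f₂₂ = 3/EI and f₁₂ = f₂₁ = 1.5/EI.
Compatibility — zero rotation at each built-in end:
  3 M_1 + 1.5 M_2 = 852.2
  1.5 M_1 + 3 M_2 = 755.5
Solving the pair gives M_1 = 210.8 kip·ft and M_2 = 146.4 kip·ft (hogging).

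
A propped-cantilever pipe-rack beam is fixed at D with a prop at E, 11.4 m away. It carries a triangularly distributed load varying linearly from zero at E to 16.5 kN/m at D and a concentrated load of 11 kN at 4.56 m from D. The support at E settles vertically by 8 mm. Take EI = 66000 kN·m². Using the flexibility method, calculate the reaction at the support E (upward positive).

R_E = 20.03 kN

Remove the prop at E; the released (primary) structure is a cantilever built in at D.
Deflection at E on the released cantilever, summing each load's contribution:
  triangular load, peak 16.5 at the fixed end: w₀L⁴/(30EI) = 9289/EI
  point load 11 at a = 4.56: Pa²(3L − a)/(6EI) = 1130/EI
  δ_0 = 10419/EI
Flexibility coefficient — unit upward force at E: δ_{EE} = L³/(3EI) = 493.8/EI.
With EI = 66000 kN·m²: δ_0 = 0.15787 m and δ_{EE} = 0.007483 m/kN.
Compatibility — the beam at E must follow the support down by 0.008 m: δ_0 − R_E·δ_{EE} = 0.008, so R_E = (0.15787 − 0.008)/0.007483 = 20.03 kN.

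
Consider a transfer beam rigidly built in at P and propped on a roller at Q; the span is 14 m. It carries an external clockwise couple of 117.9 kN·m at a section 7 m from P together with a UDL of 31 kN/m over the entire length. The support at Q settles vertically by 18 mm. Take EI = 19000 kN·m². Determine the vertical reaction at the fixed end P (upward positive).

Choose R_Q as the redundant. The primary structure is the cantilever fixed at P.
Deflection at Q on the released cantilever, summing each load's contribution:
  clockwise couple 117.9 at a = 7: M₀a(2L − a)/(2EI) = 8666/EI
  UDL 31: wL⁴/(8EI) = 148862/EI
  δ_0 = 157528/EI
Flexibility coefficient — unit upward force at Q: δ_{QQ} = L³/(3EI) = 914.7/EI.
With EI = 19000 kN·m²: δ_0 = 8.2909 m and δ_{QQ} = 0.04814 m/kN.
Compatibility — the beam at Q must follow the support down by 0.018 m: δ_0 − R_Q·δ_{QQ} = 0.018, so R_Q = (8.2909 − 0.018)/0.04814 = 171.9 kN.
Vertical equilibrium: R_P = ΣP − R_Q = 434 − 171.9 = 262.1 kN.

R_P = 262.1 kN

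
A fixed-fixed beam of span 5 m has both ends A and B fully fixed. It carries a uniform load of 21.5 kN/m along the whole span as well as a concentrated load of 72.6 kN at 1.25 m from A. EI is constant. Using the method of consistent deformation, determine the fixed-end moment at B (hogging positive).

Take the two fixed-end moments M_A, M_B as redundants; the released structure is the simple span AB.
End rotations of the released simple span under the applied load (×1/EI):
  at A: UDL 21.5: wL³/(24EI) = 112/EI
  at B: UDL 21.5: wL³/(24EI) = 112/EI
  at A: point load 72.6 at a = 1.25: Pab(L + b)/(6LEI) = 99.26/EI
  at B: point load 72.6 at a = 1.25: Pab(L + a)/(6LEI) = 70.9/EI
  θ_A0 = 211.2/EI,  θ_B0 = 182.9/EI
Flexibility coefficients: a unit moment at one end gives L/(3EI) there and L/(6EI) at the far end, so f₁₁ = f₂₂ = 1.667/EI and f₁₂ = f₂₁ = 0.8333/EI.
Compatibility — zero rotation at each built-in end:
  1.667 M_A + 0.8333 M_B = 211.2
  0.8333 M_A + 1.667 M_B = 182.9
Solving the pair gives M_A = 95.84 kN·m and M_B = 61.81 kN·m (hogging).

M_B = 61.81 kN·m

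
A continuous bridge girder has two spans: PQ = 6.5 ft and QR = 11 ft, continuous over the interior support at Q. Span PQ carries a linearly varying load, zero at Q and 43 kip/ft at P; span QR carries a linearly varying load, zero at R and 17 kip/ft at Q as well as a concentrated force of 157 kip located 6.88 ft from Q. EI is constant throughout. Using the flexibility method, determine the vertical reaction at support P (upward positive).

Release continuity at Q by inserting a hinge; the redundant is the internal moment M_Q. The primary structure is two simply-supported spans PQ and QR.
End slopes at the hinge Q, treating each span as simply supported:
  span PQ: triangular load, peak 43: 7w₀L³/(360EI) = 229.6/EI
  span QR: triangular load, peak 17: w₀L³/(45EI) = 502.8/EI
  span QR: point load 157 at a = 6.88: Pab(L + b)/(6LEI) = 1020/EI
  relative rotation θ_0 = (229.6 + 1522)/EI = 1752/EI
A unit hogging moment at Q produces rotation L₁/(3EI) + L₂/(3EI) = 5.833/EI.
Slope continuity at Q: θ_0 = M_Q·5.833/EI, so M_Q = 1752/5.833 = 300.3 kip·ft (hogging).
Span PQ, ΣM about P with M_Q applied at Q: R_Q^{PQ}·6.5 = 302.8 + 300.3, so R_Q^{PQ} = 92.79 kip and R_P = 139.8 − 92.79 = 46.96 kip.

R_P = 46.96 kip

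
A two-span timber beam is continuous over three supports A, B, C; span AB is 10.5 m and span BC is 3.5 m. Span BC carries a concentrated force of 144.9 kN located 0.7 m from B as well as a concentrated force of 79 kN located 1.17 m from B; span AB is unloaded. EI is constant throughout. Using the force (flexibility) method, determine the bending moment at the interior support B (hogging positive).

M_B = 31.07 kN·m

Insert a hinge at B; M_B is the redundant, and each span becomes simply supported.
Discontinuity in slope at B on the released structure — sum the simple-span end rotations:
  span BC: point load 144.9 at a = 0.7: Pab(L + b)/(6LEI) = 85.2/EI
  span BC: point load 79 at a = 1.17: Pab(L + b)/(6LEI) = 59.79/EI
  relative rotation θ_0 = (0 + 145)/EI = 145/EI
A unit hogging moment at B produces rotation L₁/(3EI) + L₂/(3EI) = 4.667/EI.
Compatibility: M_B·(L₁+L₂)/(3EI) = θ_0, giving M_B = 31.07 kN·m (hogging).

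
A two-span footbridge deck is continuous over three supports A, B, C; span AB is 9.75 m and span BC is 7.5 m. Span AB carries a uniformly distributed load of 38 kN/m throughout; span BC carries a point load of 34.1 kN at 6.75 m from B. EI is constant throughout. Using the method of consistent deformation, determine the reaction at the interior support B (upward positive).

R_B = 250.2 kN

Take M_B as the redundant. Released structure: two simple spans AB and BC with a hinge at B.
Discontinuity in slope at B on the released structure — sum the simple-span end rotations:
  span AB: UDL 38: wL³/(24EI) = 1468/EI
  span BC: point load 34.1 at a = 6.75: Pab(L + b)/(6LEI) = 31.65/EI
  relative rotation θ_0 = (1468 + 31.65)/EI = 1499/EI
A unit hogging moment at B produces rotation L₁/(3EI) + L₂/(3EI) = 5.75/EI.
Slope continuity at B: θ_0 = M_B·5.75/EI, so M_B = 1499/5.75 = 260.7 kN·m (hogging).
Span AB, ΣM about A with M_B applied at B: R_B^{AB}·9.75 = 1806 + 260.7, so R_B^{AB} = 212 kN and R_A = 370.5 − 212 = 158.5 kN.
Span BC, ΣM about C: R_B^{BC}·7.5 = 25.57 + 260.7, so R_B^{BC} = 38.17 kN and R_C = 34.1 − 38.17 = -4.074 kN.
R_B = 212 + 38.17 = 250.2 kN.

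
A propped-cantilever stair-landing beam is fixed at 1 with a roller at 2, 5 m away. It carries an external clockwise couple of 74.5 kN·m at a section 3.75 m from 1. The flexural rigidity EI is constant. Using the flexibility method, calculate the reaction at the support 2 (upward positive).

R_2 = 20.95 kN

Release the roller at 2. Primary structure: cantilever fixed at 1.
Deflection at 2 on the released cantilever, summing each load's contribution:
  clockwise couple 74.5 at a = 3.75: M₀a(2L − a)/(2EI) = 873/EI
Flexibility coefficient — unit upward force at 2: δ_{22} = L³/(3EI) = 41.67/EI.
Compatibility at 2: δ_0 − R_2·δ_{22} = 0, so R_2 = 873/41.67 = 20.95 kN.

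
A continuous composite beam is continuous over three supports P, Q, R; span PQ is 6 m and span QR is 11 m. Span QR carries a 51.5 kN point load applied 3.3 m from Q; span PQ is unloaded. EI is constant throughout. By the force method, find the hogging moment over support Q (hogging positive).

Take M_Q as the redundant. Released structure: two simple spans PQ and QR with a hinge at Q.
Rotations at Q on the released spans (each span's end-slope, ×1/EI):
  span QR: point load 51.5 at a = 3.3: Pab(L + b)/(6LEI) = 370.8/EI
  relative rotation θ_0 = (0 + 370.8)/EI = 370.8/EI
A unit hogging moment at Q produces rotation L₁/(3EI) + L₂/(3EI) = 5.667/EI.
Compatibility: M_Q·(L₁+L₂)/(3EI) = θ_0, giving M_Q = 65.43 kN·m (hogging).

M_Q = 65.43 kN·m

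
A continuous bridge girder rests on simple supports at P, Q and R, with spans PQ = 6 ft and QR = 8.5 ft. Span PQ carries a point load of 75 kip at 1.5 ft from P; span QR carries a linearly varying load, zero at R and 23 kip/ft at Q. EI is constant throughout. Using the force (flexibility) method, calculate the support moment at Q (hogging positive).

M_Q = 86.76 kip·ft

Take M_Q as the redundant. Released structure: two simple spans PQ and QR with a hinge at Q.
Rotations at Q on the released spans (each span's end-slope, ×1/EI):
  span PQ: point load 75 at a = 1.5: Pab(L + a)/(6LEI) = 105.5/EI
  span QR: triangular load, peak 23: w₀L³/(45EI) = 313.9/EI
  relative rotation θ_0 = (105.5 + 313.9)/EI = 419.4/EI
A unit hogging moment at Q produces rotation L₁/(3EI) + L₂/(3EI) = 4.833/EI.
Compatibility: M_Q·(L₁+L₂)/(3EI) = θ_0, giving M_Q = 86.76 kip·ft (hogging).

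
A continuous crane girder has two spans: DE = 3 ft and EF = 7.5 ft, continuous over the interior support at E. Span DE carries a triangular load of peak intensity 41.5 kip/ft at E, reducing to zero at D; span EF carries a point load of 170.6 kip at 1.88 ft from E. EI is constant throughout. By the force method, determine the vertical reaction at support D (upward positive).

Release continuity at E by inserting a hinge; the redundant is the internal moment M_E. The primary structure is two simply-supported spans DE and EF.
End slopes at the hinge E, treating each span as simply supported:
  span DE: triangular load, peak 41.5: w₀L³/(45EI) = 24.9/EI
  span EF: point load 170.6 at a = 1.88: Pab(L + b)/(6LEI) = 525.5/EI
  relative rotation θ_0 = (24.9 + 525.5)/EI = 550.4/EI
A unit hogging moment at E produces rotation L₁/(3EI) + L₂/(3EI) = 3.5/EI.
Slope continuity at E: θ_0 = M_E·3.5/EI, so M_E = 550.4/3.5 = 157.3 kip·ft (hogging).
Span DE, ΣM about D with M_E applied at E: R_E^{DE}·3 = 124.5 + 157.3, so R_E^{DE} = 93.92 kip and R_D = 62.25 − 93.92 = -31.67 kip.

R_D = -31.67 kip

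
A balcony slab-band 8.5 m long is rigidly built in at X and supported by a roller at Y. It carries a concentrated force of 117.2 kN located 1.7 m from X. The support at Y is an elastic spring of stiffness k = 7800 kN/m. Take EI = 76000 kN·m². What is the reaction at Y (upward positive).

Release the roller at Y. Primary structure: cantilever fixed at X.
Primary-structure tip deflection at Y by superposition:
  point load 117.2 at a = 1.7: Pa²(3L − a)/(6EI) = 1344/EI
Tip deflection under a unit load at Y: L³/(3EI) = 204.7/EI.
With EI = 76000 kN·m²: δ_0 = 0.017678 m and δ_{YY} = 0.002694 m/kN.
Compatibility — the spring shortens by R_Y/k under the reaction it provides: δ_0 − R_Y·δ_{YY} = R_Y/k. With 1/k = 0.000128 m/kN, R_Y = δ_0 / (δ_{YY} + 1/k) = 0.017678 / (0.002694 + 0.000128) = 6.265 kN.

R_Y = 6.265 kN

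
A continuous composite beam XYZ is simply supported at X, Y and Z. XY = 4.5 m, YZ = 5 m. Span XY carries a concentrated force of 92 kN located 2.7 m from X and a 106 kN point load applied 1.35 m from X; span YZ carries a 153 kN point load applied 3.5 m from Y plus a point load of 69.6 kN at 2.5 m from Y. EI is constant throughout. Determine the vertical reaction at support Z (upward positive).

Insert a hinge at Y; M_Y is the redundant, and each span becomes simply supported.
Discontinuity in slope at Y on the released structure — sum the simple-span end rotations:
  span XY: point load 92 at a = 2.7: Pab(L + a)/(6LEI) = 119.2/EI
  span XY: point load 106 at a = 1.35: Pab(L + a)/(6LEI) = 97.67/EI
  span YZ: point load 153 at a = 3.5: Pab(L + b)/(6LEI) = 174/EI
  span YZ: point load 69.6 at a = 2.5: Pab(L + b)/(6LEI) = 108.8/EI
  relative rotation θ_0 = (216.9 + 282.8)/EI = 499.7/EI
A unit hogging moment at Y produces rotation L₁/(3EI) + L₂/(3EI) = 3.167/EI.
Compatibility: M_Y·(L₁+L₂)/(3EI) = θ_0, giving M_Y = 157.8 kN·m (hogging).
Span YZ, ΣM about Z: R_Y^{YZ}·5 = 403.5 + 157.8, so R_Y^{YZ} = 112.3 kN and R_Z = 222.6 − 112.3 = 110.3 kN.

R_Z = 110.3 kN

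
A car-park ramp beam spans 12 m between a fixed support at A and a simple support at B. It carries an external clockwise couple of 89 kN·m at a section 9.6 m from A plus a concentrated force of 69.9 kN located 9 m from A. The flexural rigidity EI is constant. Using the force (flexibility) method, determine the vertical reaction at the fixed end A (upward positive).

Choose R_B as the redundant. The primary structure is the cantilever fixed at A.
Primary-structure tip deflection at B by superposition:
  clockwise couple 89 at a = 9.6: M₀a(2L − a)/(2EI) = 6152/EI
  point load 69.9 at a = 9: Pa²(3L − a)/(6EI) = 25479/EI
  δ_0 = 31630/EI
Flexibility coefficient — unit upward force at B: δ_{BB} = L³/(3EI) = 576/EI.
The prop prevents deflection at B: R_B = δ_0/δ_{BB} = 31630/576 = 54.91 kN.
Vertical equilibrium: R_A = ΣP − R_B = 69.9 − 54.91 = 14.99 kN.

R_A = 14.99 kN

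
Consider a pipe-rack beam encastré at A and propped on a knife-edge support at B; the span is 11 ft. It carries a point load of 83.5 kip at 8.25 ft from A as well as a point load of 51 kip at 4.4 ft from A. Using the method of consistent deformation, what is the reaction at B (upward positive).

R_B = 63.45 kip

Choose R_B as the redundant. The primary structure is the cantilever fixed at A.
Deflection at B on the released cantilever, summing each load's contribution:
  point load 83.5 at a = 8.25: Pa²(3L − a)/(6EI) = 23443/EI
  point load 51 at a = 4.4: Pa²(3L − a)/(6EI) = 4706/EI
  δ_0 = 28150/EI
Flexibility coefficient — unit upward force at B: δ_{BB} = L³/(3EI) = 443.7/EI.
Compatibility at B: δ_0 − R_B·δ_{BB} = 0, so R_B = 28150/443.7 = 63.45 kip.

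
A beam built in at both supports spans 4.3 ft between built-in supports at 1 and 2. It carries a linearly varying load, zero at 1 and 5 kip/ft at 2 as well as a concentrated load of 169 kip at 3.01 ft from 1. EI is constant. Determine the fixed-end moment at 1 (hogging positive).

Take the two fixed-end moments M_1, M_2 as redundants; the released structure is the simple span 12.
End rotations of the released simple span under the applied load (×1/EI):
  at 1: triangular load, peak 5: 7w₀L³/(360EI) = 7.73/EI
  at 2: triangular load, peak 5: w₀L³/(45EI) = 8.834/EI
  at 1: point load 169 at a = 3.01: Pab(L + b)/(6LEI) = 142.2/EI
  at 2: point load 169 at a = 3.01: Pab(L + a)/(6LEI) = 185.9/EI
  θ_10 = 149.9/EI,  θ_20 = 194.8/EI
Flexibility coefficients: a unit moment at one end gives L/(3EI) there and L/(6EI) at the far end, so f₁₁ = f₂₂ = 1.433/EI and f₁₂ = f₂₁ = 0.7167/EI.
Compatibility — zero rotation at each built-in end:
  1.433 M_1 + 0.7167 M_2 = 149.9
  0.7167 M_1 + 1.433 M_2 = 194.8
Solving the pair gives M_1 = 48.86 kip·ft and M_2 = 111.4 kip·ft (hogging).

M_1 = 48.86 kip·ft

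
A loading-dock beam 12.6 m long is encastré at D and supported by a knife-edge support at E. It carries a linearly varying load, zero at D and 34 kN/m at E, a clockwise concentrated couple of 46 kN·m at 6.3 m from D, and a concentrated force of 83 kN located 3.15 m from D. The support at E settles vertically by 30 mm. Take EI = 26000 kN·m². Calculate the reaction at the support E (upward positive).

Remove the prop at E; the released (primary) structure is a cantilever built in at D.
Primary-structure tip deflection at E by superposition:
  triangular load, peak 34 at the free end: 11w₀L⁴/(120EI) = 78555/EI
  clockwise couple 46 at a = 6.3: M₀a(2L − a)/(2EI) = 2739/EI
  point load 83 at a = 3.15: Pa²(3L − a)/(6EI) = 4756/EI
  δ_0 = 86049/EI
Tip deflection under a unit load at E: L³/(3EI) = 666.8/EI.
With EI = 26000 kN·m²: δ_0 = 3.3096 m and δ_{EE} = 0.025646 m/kN.
Compatibility — the beam at E must follow the support down by 0.03 m: δ_0 − R_E·δ_{EE} = 0.03, so R_E = (3.3096 − 0.03)/0.025646 = 127.9 kN.

R_E = 127.9 kN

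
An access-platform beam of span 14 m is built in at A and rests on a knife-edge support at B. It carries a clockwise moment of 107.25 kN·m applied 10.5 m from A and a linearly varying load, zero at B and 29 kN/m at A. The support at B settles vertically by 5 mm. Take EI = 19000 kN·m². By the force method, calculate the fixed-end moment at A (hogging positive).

M_A = 336.8 kN·m

Take the reaction at B as the redundant and release it; the primary structure is a cantilever fixed at A.
Primary-structure tip deflection at B by superposition:
  clockwise couple 107.25 at a = 10.5: M₀a(2L − a)/(2EI) = 9854/EI
  triangular load, peak 29 at the fixed end: w₀L⁴/(30EI) = 37135/EI
  δ_0 = 46989/EI
Flexibility coefficient — unit upward force at B: δ_{BB} = L³/(3EI) = 914.7/EI.
With EI = 19000 kN·m²: δ_0 = 2.4731 m and δ_{BB} = 0.04814 m/kN.
Compatibility — the beam at B must follow the support down by 0.005 m: δ_0 − R_B·δ_{BB} = 0.005, so R_B = (2.4731 − 0.005)/0.04814 = 51.27 kN.
Moment equilibrium about A: M_A = Σ(load moments about A) − R_B·L = 1055 − 51.27×14 = 336.8 kN·m.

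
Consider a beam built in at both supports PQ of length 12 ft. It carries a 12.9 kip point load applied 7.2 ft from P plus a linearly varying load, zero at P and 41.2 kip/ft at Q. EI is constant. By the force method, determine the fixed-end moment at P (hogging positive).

Release both end moments; the primary structure is a simply-supported span PQ with redundants M_P and M_Q.
End rotations of the released simple span under the applied load (×1/EI):
  at P: point load 12.9 at a = 7.2: Pab(L + b)/(6LEI) = 104/EI
  at Q: point load 12.9 at a = 7.2: Pab(L + a)/(6LEI) = 118.9/EI
  at P: triangular load, peak 41.2: 7w₀L³/(360EI) = 1384/EI
  at Q: triangular load, peak 41.2: w₀L³/(45EI) = 1582/EI
  θ_P0 = 1488/EI,  θ_Q0 = 1701/EI
Flexibility coefficients: a unit moment at one end gives L/(3EI) there and L/(6EI) at the far end, so f₁₁ = f₂₂ = 4/EI and f₁₂ = f₂₁ = 2/EI.
Compatibility — zero rotation at each built-in end:
  4 M_P + 2 M_Q = 1488
  2 M_P + 4 M_Q = 1701
Solving the pair gives M_P = 212.6 kip·ft and M_Q = 318.9 kip·ft (hogging).

M_P = 212.6 kip·ft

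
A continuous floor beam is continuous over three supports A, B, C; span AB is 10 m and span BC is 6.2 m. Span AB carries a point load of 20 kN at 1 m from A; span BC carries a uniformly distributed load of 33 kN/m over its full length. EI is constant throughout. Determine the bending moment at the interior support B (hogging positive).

M_B = 66.8 kN·m

Insert a hinge at B; M_B is the redundant, and each span becomes simply supported.
Discontinuity in slope at B on the released structure — sum the simple-span end rotations:
  span AB: point load 20 at a = 1: Pab(L + a)/(6LEI) = 33/EI
  span BC: UDL 33: wL³/(24EI) = 327.7/EI
  relative rotation θ_0 = (33 + 327.7)/EI = 360.7/EI
A unit hogging moment at B produces rotation L₁/(3EI) + L₂/(3EI) = 5.4/EI.
Compatibility: M_B·(L₁+L₂)/(3EI) = θ_0, giving M_B = 66.8 kN·m (hogging).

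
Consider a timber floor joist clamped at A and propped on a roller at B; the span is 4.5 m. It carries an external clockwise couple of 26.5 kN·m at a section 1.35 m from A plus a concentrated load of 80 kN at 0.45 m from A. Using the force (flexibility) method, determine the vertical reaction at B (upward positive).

Remove the prop at B; the released (primary) structure is a cantilever built in at A.
Free-end deflection of the primary structure under the applied loading (downward +):
  clockwise couple 26.5 at a = 1.35: M₀a(2L − a)/(2EI) = 136.8/EI
  point load 80 at a = 0.45: Pa²(3L − a)/(6EI) = 35.23/EI
  δ_0 = 172.1/EI
Tip deflection under a unit load at B: L³/(3EI) = 30.38/EI.
The prop prevents deflection at B: R_B = δ_0/δ_{BB} = 172.1/30.38 = 5.665 kN.

R_B = 5.665 kN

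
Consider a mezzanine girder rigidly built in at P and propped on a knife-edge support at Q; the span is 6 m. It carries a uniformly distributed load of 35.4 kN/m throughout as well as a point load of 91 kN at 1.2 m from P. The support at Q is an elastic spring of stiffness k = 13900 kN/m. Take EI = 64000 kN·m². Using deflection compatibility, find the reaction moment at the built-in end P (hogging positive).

M_P = 268.5 kN·m

Choose R_Q as the redundant. The primary structure is the cantilever fixed at P.
Downward deflection at the released point Q due to the loads:
  UDL 35.4: wL⁴/(8EI) = 5735/EI
  point load 91 at a = 1.2: Pa²(3L − a)/(6EI) = 366.9/EI
  δ_0 = 6102/EI
Tip deflection under a unit load at Q: L³/(3EI) = 72/EI.
With EI = 64000 kN·m²: δ_0 = 0.095339 m and δ_{QQ} = 0.001125 m/kN.
Compatibility — the spring shortens by R_Q/k under the reaction it provides: δ_0 − R_Q·δ_{QQ} = R_Q/k. With 1/k = 0.000072 m/kN, R_Q = δ_0 / (δ_{QQ} + 1/k) = 0.095339 / (0.001125 + 0.000072) = 79.65 kN.
Moment equilibrium about P: M_P = Σ(load moments about P) − R_Q·L = 746.4 − 79.65×6 = 268.5 kN·m.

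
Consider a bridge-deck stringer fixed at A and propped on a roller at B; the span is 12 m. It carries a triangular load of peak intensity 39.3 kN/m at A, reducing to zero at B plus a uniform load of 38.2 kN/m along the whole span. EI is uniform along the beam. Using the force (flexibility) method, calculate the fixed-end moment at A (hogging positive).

M_A = 1065 kN·m

Release the roller at B. Primary structure: cantilever fixed at A.
Downward deflection at the released point B due to the loads:
  triangular load, peak 39.3 at the fixed end: w₀L⁴/(30EI) = 27164/EI
  UDL 38.2: wL⁴/(8EI) = 99014/EI
  δ_0 = 126179/EI
Tip deflection under a unit load at B: L³/(3EI) = 576/EI.
The prop prevents deflection at B: R_B = δ_0/δ_{BB} = 126179/576 = 219.1 kN.
Moment equilibrium about A: M_A = Σ(load moments about A) − R_B·L = 3694 − 219.1×12 = 1065 kN·m.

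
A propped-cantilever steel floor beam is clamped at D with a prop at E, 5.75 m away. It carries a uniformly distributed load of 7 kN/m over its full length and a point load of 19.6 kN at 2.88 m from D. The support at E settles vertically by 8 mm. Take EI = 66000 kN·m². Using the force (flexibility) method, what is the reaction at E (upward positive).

Remove the prop at E; the released (primary) structure is a cantilever built in at D.
Primary-structure tip deflection at E by superposition:
  UDL 7: wL⁴/(8EI) = 956.5/EI
  point load 19.6 at a = 2.88: Pa²(3L − a)/(6EI) = 389.4/EI
  δ_0 = 1346/EI
Tip deflection under a unit load at E: L³/(3EI) = 63.37/EI.
With EI = 66000 kN·m²: δ_0 = 0.020392 m and δ_{EE} = 0.00096 m/kN.
Compatibility — the beam at E must follow the support down by 0.008 m: δ_0 − R_E·δ_{EE} = 0.008, so R_E = (0.020392 − 0.008)/0.00096 = 12.91 kN.

R_E = 12.91 kN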